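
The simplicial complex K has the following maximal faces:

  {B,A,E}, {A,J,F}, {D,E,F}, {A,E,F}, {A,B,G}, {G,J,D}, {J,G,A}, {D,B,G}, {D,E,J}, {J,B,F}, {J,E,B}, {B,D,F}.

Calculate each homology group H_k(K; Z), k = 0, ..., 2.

We work with the vertex ordering A < B < D < E < F < G < J. The simplices of K, each written with vertices in increasing order, are:

  0-simplices (7): A, B, D, E, F, G, J
  1-simplices (18): AB, AE, AF, AG, AJ, BD, BE, BF, BG, BJ, DE, DF, DG, DJ, EF, EJ, FJ, GJ
  2-simplices (12): ABE, ABG, AEF, AFJ, AGJ, BDF, BDG, BEJ, BFJ, DEF, DEJ, DGJ

so the chain groups are C_0 ≅ Z^7, C_1 ≅ Z^18, C_2 ≅ Z^12.

Boundary ∂_1: C_1 → C_0 maps an edge to its endpoints' difference, ∂[p,q] = q − p.
As a 7×18 matrix over Z this has rank 6, with invariant factors (1,1,1,1,1,1).

The boundary map ∂_2: C_2 → C_1 sends each 2-simplex [p,q,r] to [q,r] − [p,r] + [p,q]. For instance
  ∂AGJ = GJ − AJ + AG,
  ∂DEF = EF − DF + DE.
This gives a 18×12 integer matrix of rank 12; reducing to Smith normal form yields diagonal entries (1,1,1,1,1,1,1,1,1,1,1,2).

Reading off H_k = ker ∂_k / im ∂_{k+1}:

  H_0: rank C_0 − rank ∂_1 = 7 − 6 = 1, and the invariant factors of ∂_1 are all 1, so H_0 = Z.
  H_1: rank ker ∂_1 − rank ∂_2 = (18 − 6) − 12 = 0, and ∂_2 has invariant factor 2 > 1, so H_1 = Z/2.
  H_2: rank ker ∂_2 − rank ∂_3 = (12 − 12) − 0 = 0, and there is no ∂_3, so H_2 = 0.

As a check, the Euler characteristic is 7 − 18 + 12 = 1, which agrees with 1 − 0 + 0 = 1.
(K is a triangulation of the real projective plane RP^2.)

H_0 ≅ Z,  H_1 ≅ Z/2,  H_2 = 0.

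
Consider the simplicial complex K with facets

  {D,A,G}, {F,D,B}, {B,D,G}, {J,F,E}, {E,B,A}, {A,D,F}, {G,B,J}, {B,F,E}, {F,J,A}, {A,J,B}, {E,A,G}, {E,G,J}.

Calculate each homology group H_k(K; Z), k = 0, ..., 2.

K has 7 vertices, 18 edges, 12 triangles.
rank ∂_0 = 0, rank ∂_1 = 6 ⇒ b_0 = 7 − 0 − 6 = 1; all invariant factors of ∂_1 are 1 so no torsion. So H_0 ≅ Z.
rank ∂_1 = 6, rank ∂_2 = 12 ⇒ b_1 = 18 − 6 − 12 = 0; ∂_2 has invariant factor(s) [2] giving torsion. So H_1 ≅ Z/2.
rank ∂_2 = 12, rank ∂_3 = 0 ⇒ b_2 = 12 − 12 − 0 = 0. So H_2 ≅ 0.

H_0 ≅ Z,  H_1 ≅ Z/2,  H_2 = 0.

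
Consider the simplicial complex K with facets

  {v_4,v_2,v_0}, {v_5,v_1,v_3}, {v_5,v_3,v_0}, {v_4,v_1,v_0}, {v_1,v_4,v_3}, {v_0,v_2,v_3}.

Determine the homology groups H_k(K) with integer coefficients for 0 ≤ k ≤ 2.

Order the vertices as v_0 < v_1 < v_2 < v_3 < v_4 < v_5. Listing each simplex with vertices in this order, K has dimension 2 with simplices:

  0-simplices (6): [v_0], [v_1], [v_2], [v_3], [v_4], [v_5]
  1-simplices (12): [v_0,v_1], [v_0,v_2], [v_0,v_3], [v_0,v_4], [v_0,v_5], [v_1,v_3], [v_1,v_4], [v_1,v_5], [v_2,v_3], [v_2,v_4], [v_3,v_4], [v_3,v_5]
  2-simplices (6): [v_0,v_1,v_4], [v_0,v_2,v_3], [v_0,v_2,v_4], [v_0,v_3,v_5], [v_1,v_3,v_4], [v_1,v_3,v_5]

so the chain groups are C_0 ≅ Z^6, C_1 ≅ Z^12, C_2 ≅ Z^6.

Boundary ∂_1: C_1 → C_0 maps an edge to its endpoints' difference, ∂[p,q] = q − p. For instance
  ∂[v_1,v_4] = [v_4] − [v_1].
The resulting 6×12 matrix has rank 5, and its Smith normal form has invariant factors (1,1,1,1,1).

Boundary ∂_2: C_2 → C_1 maps a triangle to the signed sum of its edges. For instance
  ∂[v_1,v_3,v_4] = [v_3,v_4] − [v_1,v_4] + [v_1,v_3],
  ∂[v_0,v_1,v_4] = [v_1,v_4] − [v_0,v_4] + [v_0,v_1].
This gives a 12×6 integer matrix of rank 6; reducing to Smith normal form yields diagonal entries (1,1,1,1,1,1).

Computing H_k = (kernel of ∂_k) / (image of ∂_{k+1}):

  H_0: rank C_0 − rank ∂_1 = 6 − 5 = 1, and the invariant factors of ∂_1 are all 1, so H_0 = Z.
  H_1: rank ker ∂_1 − rank ∂_2 = (12 − 5) − 6 = 1, and the invariant factors of ∂_2 are all 1, so H_1 = Z.
  H_2: rank ker ∂_2 − rank ∂_3 = (6 − 6) − 0 = 0, and there is no ∂_3, so H_2 = 0.

As a check, the Euler characteristic is 6 − 12 + 6 = 0, which agrees with 1 − 1 + 0 = 0.

H_0 ≅ Z,  H_1 ≅ Z,  H_2 = 0.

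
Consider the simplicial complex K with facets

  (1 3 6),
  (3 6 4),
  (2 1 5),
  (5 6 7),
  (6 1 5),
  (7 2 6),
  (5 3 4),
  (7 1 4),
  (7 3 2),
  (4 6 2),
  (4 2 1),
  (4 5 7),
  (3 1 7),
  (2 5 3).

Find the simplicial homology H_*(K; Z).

H_0 ≅ Z,  H_1 ≅ Z^2,  H_2 ≅ Z.

Take the total order 1 < 2 < 3 < 4 < 5 < 6 < 7 on the vertex set. Then K (dimension 2) consists of the simplices:

  0-simplices (7): [1], [2], [3], [4], [5], [6], [7]
  1-simplices (21): [1,2], [1,3], [1,4], [1,5], [1,6], [1,7], [2,3], [2,4], [2,5], [2,6], [2,7], [3,4], [3,5], [3,6], [3,7], [4,5], [4,6], [4,7], [5,6], [5,7], [6,7]
  2-simplices (14): [1,2,4], [1,2,5], [1,3,6], [1,3,7], [1,4,7], [1,5,6], [2,3,5], [2,3,7], [2,4,6], [2,6,7], [3,4,5], [3,4,6], [4,5,7], [5,6,7]

Hence C_0 ≅ Z^7, C_1 ≅ Z^21, C_2 ≅ Z^14.

The boundary map ∂_1: C_1 → C_0 sends each edge [p,q] (with p < q) to q − p. For instance
  ∂[3,6] = [6] − [3].
The 7×21 boundary matrix has rank 6 and Smith normal form diag(1,1,1,1,1,1).

Boundary ∂_2: C_2 → C_1 maps a triangle to the signed sum of its edges. For instance
  ∂[1,5,6] = [5,6] − [1,6] + [1,5],
  ∂[1,2,4] = [2,4] − [1,4] + [1,2].
As a 21×14 matrix over Z this has rank 13, with invariant factors (1,1,1,1,1,1,1,1,1,1,1,1,1).

From H_k ≅ ker(∂_k) / im(∂_{k+1}) we obtain:

  H_0: rank C_0 − rank ∂_1 = 7 − 6 = 1, and the invariant factors of ∂_1 are all 1, so H_0 = Z.
  H_1: rank ker ∂_1 − rank ∂_2 = (21 − 6) − 13 = 2, and the invariant factors of ∂_2 are all 1, so H_1 = Z^2.
  H_2: rank ker ∂_2 − rank ∂_3 = (14 − 13) − 0 = 1, and there is no ∂_3, so H_2 = Z.

As a check, the Euler characteristic is 7 − 21 + 14 = 0, which agrees with 1 − 2 + 1 = 0.
(K is a triangulation of the torus T^2.)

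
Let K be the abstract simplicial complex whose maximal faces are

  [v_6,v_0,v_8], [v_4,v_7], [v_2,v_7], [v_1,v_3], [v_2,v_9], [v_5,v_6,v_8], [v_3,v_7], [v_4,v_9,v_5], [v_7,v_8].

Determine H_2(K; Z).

H_2 ≅ 0.

Order the vertices as v_0 < v_1 < v_2 < v_3 < v_4 < v_5 < v_6 < v_7 < v_8 < v_9. Listing each simplex with vertices in this order, K has dimension 2 with simplices:

  0-simplices (10): [v_0], [v_1], [v_2], [v_3], [v_4], [v_5], [v_6], [v_7], [v_8], [v_9]
  1-simplices (14): [v_0,v_6], [v_0,v_8], [v_1,v_3], [v_2,v_7], [v_2,v_9], [v_3,v_7], [v_4,v_5], [v_4,v_7], [v_4,v_9], [v_5,v_6], [v_5,v_8], [v_5,v_9], [v_6,v_8], [v_7,v_8]
  2-simplices (3): [v_0,v_6,v_8], [v_4,v_5,v_9], [v_5,v_6,v_8]

giving chain groups C_0 ≅ Z^10, C_1 ≅ Z^14, C_2 ≅ Z^3.

∂_1: C_1 → C_0 sends each edge [p,q] (with p < q) to q − p.
The 10×14 boundary matrix has rank 9 and Smith normal form diag(1,1,1,1,1,1,1,1,1).

∂_2: C_2 → C_1 maps a triangle to the signed sum of its edges. For instance
  ∂[v_5,v_6,v_8] = [v_6,v_8] − [v_5,v_8] + [v_5,v_6],
  ∂[v_4,v_5,v_9] = [v_5,v_9] − [v_4,v_9] + [v_4,v_5].
As a 14×3 matrix over Z this has rank 3, with invariant factors (1,1,1).

Now H_k = ker ∂_k / im ∂_{k+1}, so:

  H_2: rank ker ∂_2 − rank ∂_3 = (3 − 3) − 0 = 0, and there is no ∂_3, so H_2 = 0.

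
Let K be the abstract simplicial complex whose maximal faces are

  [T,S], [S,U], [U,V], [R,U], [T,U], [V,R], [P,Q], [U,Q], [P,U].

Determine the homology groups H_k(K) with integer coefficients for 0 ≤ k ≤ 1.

H_0 = Z,  H_1 = Z^3.

Take the total order P < Q < R < S < T < U < V on the vertex set. Then K (dimension 1) consists of the simplices:

  0-simplices (7): P, Q, R, S, T, U, V
  1-simplices (9): PQ, PU, QU, RU, RV, ST, SU, TU, UV

Hence C_0 ≅ Z^7, C_1 ≅ Z^9.

Boundary ∂_1: C_1 → C_0 is given by ∂[p,q] = [q] − [p].
The resulting 7×9 matrix has rank 6, and its Smith normal form has invariant factors (1,1,1,1,1,1).

Now H_k = ker ∂_k / im ∂_{k+1}, so:

  H_0: rank C_0 − rank ∂_1 = 7 − 6 = 1, and the invariant factors of ∂_1 are all 1, so H_0 ≅ Z.
  H_1: rank ker ∂_1 − rank ∂_2 = (9 − 6) − 0 = 3, and there is no ∂_2, so H_1 ≅ Z^3.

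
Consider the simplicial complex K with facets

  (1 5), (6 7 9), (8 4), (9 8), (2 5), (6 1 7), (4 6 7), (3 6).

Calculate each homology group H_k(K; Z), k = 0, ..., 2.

We work with the vertex ordering 1 < 2 < 3 < 4 < 5 < 6 < 7 < 8 < 9. The simplices of K, each written with vertices in increasing order, are:

  0-simplices (9): [1], [2], [3], [4], [5], [6], [7], [8], [9]
  1-simplices (12): [1,5], [1,6], [1,7], [2,5], [3,6], [4,6], [4,7], [4,8], [6,7], [6,9], [7,9], [8,9]
  2-simplices (3): [1,6,7], [4,6,7], [6,7,9]

giving chain groups C_0 ≅ Z^9, C_1 ≅ Z^12, C_2 ≅ Z^3.

The boundary map ∂_1: C_1 → C_0 is given by ∂[p,q] = [q] − [p]. For instance
  ∂[6,9] = [9] − [6].
This gives a 9×12 integer matrix of rank 8; reducing to Smith normal form yields diagonal entries (1,1,1,1,1,1,1,1).

∂_2: C_2 → C_1 maps a triangle to the signed sum of its edges. For instance
  ∂[1,6,7] = [6,7] − [1,7] + [1,6],
  ∂[6,7,9] = [7,9] − [6,9] + [6,7].
The resulting 12×3 matrix has rank 3, and its Smith normal form has invariant factors (1,1,1).

Reading off H_k = ker ∂_k / im ∂_{k+1}:

  H_0: rank C_0 − rank ∂_1 = 9 − 8 = 1, and the invariant factors of ∂_1 are all 1, so H_0 = Z.
  H_1: rank ker ∂_1 − rank ∂_2 = (12 − 8) − 3 = 1, and the invariant factors of ∂_2 are all 1, so H_1 = Z.
  H_2: rank ker ∂_2 − rank ∂_3 = (3 − 3) − 0 = 0, and there is no ∂_3, so H_2 = 0.

As a check, the Euler characteristic is 9 − 12 + 3 = 0, which agrees with 1 − 1 + 0 = 0.

H_0 = Z,  H_1 = Z,  H_2 = 0.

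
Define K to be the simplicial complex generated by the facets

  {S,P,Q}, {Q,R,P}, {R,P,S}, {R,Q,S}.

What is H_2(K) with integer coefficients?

H_2 = Z.

K has 4 vertices, 6 edges, 4 triangles.
rank ∂_2 = 3, rank ∂_3 = 0 ⇒ b_2 = 4 − 3 − 0 = 1. So H_2 ≅ Z.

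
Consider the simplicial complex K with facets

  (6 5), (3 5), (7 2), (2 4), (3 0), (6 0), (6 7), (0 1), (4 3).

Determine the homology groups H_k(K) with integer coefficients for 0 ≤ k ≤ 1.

H_0 = Z,  H_1 = Z^2.

K has 8 vertices, 9 edges.
rank ∂_0 = 0, rank ∂_1 = 7 ⇒ b_0 = 8 − 0 − 7 = 1; all invariant factors of ∂_1 are 1 so no torsion. So H_0 = Z.
rank ∂_1 = 7, rank ∂_2 = 0 ⇒ b_1 = 9 − 7 − 0 = 2. So H_1 = Z^2.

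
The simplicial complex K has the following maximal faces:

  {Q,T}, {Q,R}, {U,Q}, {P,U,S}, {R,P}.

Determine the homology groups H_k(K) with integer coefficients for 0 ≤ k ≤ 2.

Fix the vertex order P < Q < R < S < T < U and write every simplex with vertices in increasing order. Then dim K = 2 and the simplices of K are:

  0-simplices (6): P, Q, R, S, T, U
  1-simplices (7): PR, PS, PU, QR, QT, QU, SU
  2-simplices (1): PSU

so the chain groups are C_0 ≅ Z^6, C_1 ≅ Z^7, C_2 ≅ Z^1.

The boundary map ∂_1: C_1 → C_0 is given by ∂[p,q] = [q] − [p]. For instance
  ∂QR = R − Q.
As a 6×7 matrix over Z this has rank 5, with invariant factors (1,1,1,1,1).

The boundary map ∂_2: C_2 → C_1 acts by ∂[p,q,r] = [q,r] − [p,r] + [p,q]. For instance
  ∂PSU = SU − PU + PS.
The resulting 7×1 matrix has rank 1, and its Smith normal form has invariant factors (1).

Now H_k = ker ∂_k / im ∂_{k+1}, so:

  H_0: rank C_0 − rank ∂_1 = 6 − 5 = 1, and the invariant factors of ∂_1 are all 1, so H_0 ≅ Z.
  H_1: rank ker ∂_1 − rank ∂_2 = (7 − 5) − 1 = 1, and the invariant factors of ∂_2 are all 1, so H_1 ≅ Z.
  H_2: rank ker ∂_2 − rank ∂_3 = (1 − 1) − 0 = 0, and there is no ∂_3, so H_2 ≅ 0.

H_0 ≅ Z,  H_1 ≅ Z,  H_2 = 0.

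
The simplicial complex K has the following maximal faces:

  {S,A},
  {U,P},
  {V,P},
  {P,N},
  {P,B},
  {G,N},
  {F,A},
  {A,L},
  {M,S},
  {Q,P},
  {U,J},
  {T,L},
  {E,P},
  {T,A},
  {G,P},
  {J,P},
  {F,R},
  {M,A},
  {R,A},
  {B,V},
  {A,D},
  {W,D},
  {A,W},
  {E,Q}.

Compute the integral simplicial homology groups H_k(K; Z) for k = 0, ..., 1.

We work with the vertex ordering A < B < D < E < F < G < J < L < M < N < P < Q < R < S < T < U < V < W. The simplices of K, each written with vertices in increasing order, are:

  0-simplices (18): A, B, D, E, F, G, J, L, M, N, P, Q, R, S, T, U, V, W
  1-simplices (24): AD, AF, AL, AM, AR, AS, AT, AW, BP, BV, DW, EP, EQ, FR, GN, GP, JP, JU, LT, MS, NP, PQ, PU, PV

so the chain groups are C_0 ≅ Z^18, C_1 ≅ Z^24.

∂_1: C_1 → C_0 sends each edge [p,q] (with p < q) to q − p.
As a 18×24 matrix over Z this has rank 16, with invariant factors (1,1,1,1,1,1,1,1,1,1,1,1,1,1,1,1).

From H_k ≅ ker(∂_k) / im(∂_{k+1}) we obtain:

  H_0: rank C_0 − rank ∂_1 = 18 − 16 = 2, and the invariant factors of ∂_1 are all 1, so H_0 = Z^2.
  H_1: rank ker ∂_1 − rank ∂_2 = (24 − 16) − 0 = 8, and there is no ∂_2, so H_1 = Z^8.

H_0 ≅ Z^2,  H_1 ≅ Z^8.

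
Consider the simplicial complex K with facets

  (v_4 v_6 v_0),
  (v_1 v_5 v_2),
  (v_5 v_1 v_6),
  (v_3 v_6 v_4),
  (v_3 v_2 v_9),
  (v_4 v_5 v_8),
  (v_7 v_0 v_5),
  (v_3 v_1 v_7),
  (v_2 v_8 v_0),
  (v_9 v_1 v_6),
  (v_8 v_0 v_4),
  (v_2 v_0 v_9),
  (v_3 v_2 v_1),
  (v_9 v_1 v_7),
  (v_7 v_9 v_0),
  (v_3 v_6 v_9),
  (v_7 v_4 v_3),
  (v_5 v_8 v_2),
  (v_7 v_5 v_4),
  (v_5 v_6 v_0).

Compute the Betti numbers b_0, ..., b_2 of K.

Fix the vertex order v_0 < v_1 < v_2 < v_3 < v_4 < v_5 < v_6 < v_7 < v_8 < v_9 and write every simplex with vertices in increasing order. Then dim K = 2 and the simplices of K are:

  0-simplices (10): [v_0], [v_1], [v_2], [v_3], [v_4], [v_5], [v_6], [v_7], [v_8], [v_9]
  1-simplices (30): (30 of them)
  2-simplices (20): (20 of them)

giving chain groups C_0 ≅ Z^10, C_1 ≅ Z^30, C_2 ≅ Z^20.

Boundary ∂_1: C_1 → C_0 maps an edge to its endpoints' difference, ∂[p,q] = q − p. For instance
  ∂[v_4,v_7] = [v_7] − [v_4].
As a 10×30 matrix over Z this has rank 9, with invariant factors (1,1,1,1,1,1,1,1,1).

∂_2: C_2 → C_1 acts by ∂[p,q,r] = [q,r] − [p,r] + [p,q]. For instance
  ∂[v_1,v_2,v_5] = [v_2,v_5] − [v_1,v_5] + [v_1,v_2],
  ∂[v_0,v_2,v_9] = [v_2,v_9] − [v_0,v_9] + [v_0,v_2].
This gives a 30×20 integer matrix of rank 20; reducing to Smith normal form yields diagonal entries (1,1,1,1,1,1,1,1,1,1,1,1,1,1,1,1,1,1,1,2).

From H_k ≅ ker(∂_k) / im(∂_{k+1}) we obtain:

  H_0: rank C_0 − rank ∂_1 = 10 − 9 = 1, and the invariant factors of ∂_1 are all 1, so H_0 = Z.
  H_1: rank ker ∂_1 − rank ∂_2 = (30 − 9) − 20 = 1, and ∂_2 has invariant factor 2 > 1, so H_1 = Z ⊕ Z/2.
  H_2: rank ker ∂_2 − rank ∂_3 = (20 − 20) − 0 = 0, and there is no ∂_3, so H_2 = 0.

As a check, the Euler characteristic is 10 − 30 + 20 = 0, which agrees with 1 − 1 + 0 = 0.

Hence the Betti numbers are b_0 = 1, b_1 = 1, b_2 = 0.

b_0 = 1, b_1 = 1, b_2 = 0.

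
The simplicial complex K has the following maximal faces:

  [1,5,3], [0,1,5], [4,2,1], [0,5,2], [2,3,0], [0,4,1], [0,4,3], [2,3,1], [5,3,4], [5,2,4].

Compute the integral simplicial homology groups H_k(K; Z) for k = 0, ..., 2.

H_0 ≅ Z,  H_1 ≅ Z/2,  H_2 = 0.

We work with the vertex ordering 0 < 1 < 2 < 3 < 4 < 5. The simplices of K, each written with vertices in increasing order, are:

  0-simplices (6): [0], [1], [2], [3], [4], [5]
  1-simplices (15): [0,1], [0,2], [0,3], [0,4], [0,5], [1,2], [1,3], [1,4], [1,5], [2,3], [2,4], [2,5], [3,4], [3,5], [4,5]
  2-simplices (10): [0,1,4], [0,1,5], [0,2,3], [0,2,5], [0,3,4], [1,2,3], [1,2,4], [1,3,5], [2,4,5], [3,4,5]

Hence C_0 ≅ Z^6, C_1 ≅ Z^15, C_2 ≅ Z^10.

Boundary ∂_1: C_1 → C_0 is given by ∂[p,q] = [q] − [p]. For instance
  ∂[1,4] = [4] − [1].
This gives a 6×15 integer matrix of rank 5; reducing to Smith normal form yields diagonal entries (1,1,1,1,1).

The boundary map ∂_2: C_2 → C_1 maps a triangle to the signed sum of its edges. For instance
  ∂[1,2,3] = [2,3] − [1,3] + [1,2],
  ∂[0,2,5] = [2,5] − [0,5] + [0,2].
The 15×10 boundary matrix has rank 10 and Smith normal form diag(1,1,1,1,1,1,1,1,1,2).

From H_k ≅ ker(∂_k) / im(∂_{k+1}) we obtain:

  H_0: rank C_0 − rank ∂_1 = 6 − 5 = 1, and the invariant factors of ∂_1 are all 1, so H_0 ≅ Z.
  H_1: rank ker ∂_1 − rank ∂_2 = (15 − 5) − 10 = 0, and ∂_2 has invariant factor 2 > 1, so H_1 ≅ Z/2.
  H_2: rank ker ∂_2 − rank ∂_3 = (10 − 10) − 0 = 0, and there is no ∂_3, so H_2 ≅ 0.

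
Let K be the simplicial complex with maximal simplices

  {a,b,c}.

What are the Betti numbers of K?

Fix the vertex order a < b < c and write every simplex with vertices in increasing order. Then dim K = 2 and the simplices of K are:

  0-simplices (3): a, b, c
  1-simplices (3): ab, ac, bc
  2-simplices (1): abc

Hence C_0 ≅ Z^3, C_1 ≅ Z^3, C_2 ≅ Z^1.

Boundary ∂_1: C_1 → C_0 is given by ∂[p,q] = [q] − [p]. For instance
  ∂bc = c − b.
This gives a 3×3 integer matrix of rank 2; reducing to Smith normal form yields diagonal entries (1,1).

The boundary map ∂_2: C_2 → C_1 acts by ∂[p,q,r] = [q,r] − [p,r] + [p,q]. For instance
  ∂abc = bc − ac + ab.
As a 3×1 matrix over Z this has rank 1, with invariant factors (1).

Reading off H_k = ker ∂_k / im ∂_{k+1}:

  H_0: rank C_0 − rank ∂_1 = 3 − 2 = 1, and the invariant factors of ∂_1 are all 1, so H_0 ≅ Z.
  H_1: rank ker ∂_1 − rank ∂_2 = (3 − 2) − 1 = 0, and the invariant factors of ∂_2 are all 1, so H_1 ≅ 0.
  H_2: rank ker ∂_2 − rank ∂_3 = (1 − 1) − 0 = 0, and there is no ∂_3, so H_2 ≅ 0.

(K is a triangulation of the 2-simplex.)

Hence the Betti numbers are b_0 = 1, b_1 = 0, b_2 = 0.

b_0 = 1, b_1 = 0, b_2 = 0.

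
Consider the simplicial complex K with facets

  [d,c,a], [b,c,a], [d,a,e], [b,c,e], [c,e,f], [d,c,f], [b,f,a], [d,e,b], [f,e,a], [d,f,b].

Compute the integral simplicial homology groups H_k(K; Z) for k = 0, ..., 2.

H_0 ≅ Z,  H_1 ≅ Z_2,  H_2 = 0.

Order the vertices as a < b < c < d < e < f. Listing each simplex with vertices in this order, K has dimension 2 with simplices:

  0-simplices (6): a, b, c, d, e, f
  1-simplices (15): ab, ac, ad, ae, af, bc, bd, be, bf, cd, ce, cf, de, df, ef
  2-simplices (10): abc, abf, acd, ade, aef, bce, bde, bdf, cdf, cef

Hence C_0 ≅ Z^6, C_1 ≅ Z^15, C_2 ≅ Z^10.

The boundary map ∂_1: C_1 → C_0 sends each edge [p,q] (with p < q) to q − p.
This gives a 6×15 integer matrix of rank 5; reducing to Smith normal form yields diagonal entries (1,1,1,1,1).

∂_2: C_2 → C_1 maps a triangle to the signed sum of its edges. For instance
  ∂bdf = df − bf + bd,
  ∂acd = cd − ad + ac.
This gives a 15×10 integer matrix of rank 10; reducing to Smith normal form yields diagonal entries (1,1,1,1,1,1,1,1,1,2).

Reading off H_k = ker ∂_k / im ∂_{k+1}:

  H_0: rank C_0 − rank ∂_1 = 6 − 5 = 1, and the invariant factors of ∂_1 are all 1, so H_0 = Z.
  H_1: rank ker ∂_1 − rank ∂_2 = (15 − 5) − 10 = 0, and ∂_2 has invariant factor 2 > 1, so H_1 = Z_2.
  H_2: rank ker ∂_2 − rank ∂_3 = (10 − 10) − 0 = 0, and there is no ∂_3, so H_2 = 0.

(K is a triangulation of the real projective plane RP^2.)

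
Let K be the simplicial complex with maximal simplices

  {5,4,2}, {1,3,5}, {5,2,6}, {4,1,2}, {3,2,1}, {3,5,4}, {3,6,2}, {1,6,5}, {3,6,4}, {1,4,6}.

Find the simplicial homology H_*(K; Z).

H_0 ≅ Z,  H_1 ≅ Z/2Z,  H_2 = 0.

K has 6 vertices, 15 edges, 10 triangles.
rank ∂_0 = 0, rank ∂_1 = 5 ⇒ b_0 = 6 − 0 − 5 = 1; all invariant factors of ∂_1 are 1 so no torsion. So H_0 = Z.
rank ∂_1 = 5, rank ∂_2 = 10 ⇒ b_1 = 15 − 5 − 10 = 0; ∂_2 has invariant factor(s) [2] giving torsion. So H_1 = Z/2Z.
rank ∂_2 = 10, rank ∂_3 = 0 ⇒ b_2 = 10 − 10 − 0 = 0. So H_2 = 0.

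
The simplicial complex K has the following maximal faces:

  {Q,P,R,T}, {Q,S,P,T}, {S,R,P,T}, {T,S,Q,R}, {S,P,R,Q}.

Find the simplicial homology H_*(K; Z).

We work with the vertex ordering P < Q < R < S < T. The simplices of K, each written with vertices in increasing order, are:

  0-simplices (5): P, Q, R, S, T
  1-simplices (10): PQ, PR, PS, PT, QR, QS, QT, RS, RT, ST
  2-simplices (10): PQR, PQS, PQT, PRS, PRT, PST, QRS, QRT, QST, RST
  3-simplices (5): PQRS, PQRT, PQST, PRST, QRST

so the chain groups are C_0 ≅ Z^5, C_1 ≅ Z^10, C_2 ≅ Z^10, C_3 ≅ Z^5.

∂_1: C_1 → C_0 is given by ∂[p,q] = [q] − [p].
The resulting 5×10 matrix has rank 4, and its Smith normal form has invariant factors (1,1,1,1).

Boundary ∂_2: C_2 → C_1 sends each 2-simplex [p,q,r] to [q,r] − [p,r] + [p,q]. For instance
  ∂QRT = RT − QT + QR,
  ∂PRT = RT − PT + PR.
As a 10×10 matrix over Z this has rank 6, with invariant factors (1,1,1,1,1,1).

The boundary map ∂_3: C_3 → C_2 sends each 3-simplex σ to the alternating sum Σ_i (−1)^i (σ with its i-th vertex removed). For instance
  ∂PRST = RST − PST + PRT − PRS,
  ∂PQRS = QRS − PRS + PQS − PQR.
As a 10×5 matrix over Z this has rank 4, with invariant factors (1,1,1,1).

Reading off H_k = ker ∂_k / im ∂_{k+1}:

  H_0: rank C_0 − rank ∂_1 = 5 − 4 = 1, and the invariant factors of ∂_1 are all 1, so H_0 = Z.
  H_1: rank ker ∂_1 − rank ∂_2 = (10 − 4) − 6 = 0, and the invariant factors of ∂_2 are all 1, so H_1 = 0.
  H_2: rank ker ∂_2 − rank ∂_3 = (10 − 6) − 4 = 0, and the invariant factors of ∂_3 are all 1, so H_2 = 0.
  H_3: rank ker ∂_3 − rank ∂_4 = (5 − 4) − 0 = 1, and there is no ∂_4, so H_3 = Z.

H_0 ≅ Z,  H_1 = 0,  H_2 = 0,  H_3 ≅ Z.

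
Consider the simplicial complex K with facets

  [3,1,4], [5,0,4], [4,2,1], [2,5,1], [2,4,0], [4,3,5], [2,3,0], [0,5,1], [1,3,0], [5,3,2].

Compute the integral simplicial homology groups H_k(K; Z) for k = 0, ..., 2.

H_0 ≅ Z,  H_1 ≅ Z/2,  H_2 = 0.

Order the vertices as 0 < 1 < 2 < 3 < 4 < 5. Listing each simplex with vertices in this order, K has dimension 2 with simplices:

  0-simplices (6): [0], [1], [2], [3], [4], [5]
  1-simplices (15): [0,1], [0,2], [0,3], [0,4], [0,5], [1,2], [1,3], [1,4], [1,5], [2,3], [2,4], [2,5], [3,4], [3,5], [4,5]
  2-simplices (10): [0,1,3], [0,1,5], [0,2,3], [0,2,4], [0,4,5], [1,2,4], [1,2,5], [1,3,4], [2,3,5], [3,4,5]

Hence C_0 ≅ Z^6, C_1 ≅ Z^15, C_2 ≅ Z^10.

Boundary ∂_1: C_1 → C_0 maps an edge to its endpoints' difference, ∂[p,q] = q − p. For instance
  ∂[2,3] = [3] − [2].
As a 6×15 matrix over Z this has rank 5, with invariant factors (1,1,1,1,1).

The boundary map ∂_2: C_2 → C_1 maps a triangle to the signed sum of its edges. For instance
  ∂[0,1,5] = [1,5] − [0,5] + [0,1],
  ∂[3,4,5] = [4,5] − [3,5] + [3,4].
This gives a 15×10 integer matrix of rank 10; reducing to Smith normal form yields diagonal entries (1,1,1,1,1,1,1,1,1,2).

Reading off H_k = ker ∂_k / im ∂_{k+1}:

  H_0: rank C_0 − rank ∂_1 = 6 − 5 = 1, and the invariant factors of ∂_1 are all 1, so H_0 ≅ Z.
  H_1: rank ker ∂_1 − rank ∂_2 = (15 − 5) − 10 = 0, and ∂_2 has invariant factor 2 > 1, so H_1 ≅ Z/2.
  H_2: rank ker ∂_2 − rank ∂_3 = (10 − 10) − 0 = 0, and there is no ∂_3, so H_2 ≅ 0.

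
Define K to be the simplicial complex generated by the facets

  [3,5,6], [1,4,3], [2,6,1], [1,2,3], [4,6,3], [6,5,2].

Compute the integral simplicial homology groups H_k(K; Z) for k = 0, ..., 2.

H_0 = Z,  H_1 = Z,  H_2 = 0.

Order the vertices as 1 < 2 < 3 < 4 < 5 < 6. Listing each simplex with vertices in this order, K has dimension 2 with simplices:

  0-simplices (6): [1], [2], [3], [4], [5], [6]
  1-simplices (12): [1,2], [1,3], [1,4], [1,6], [2,3], [2,5], [2,6], [3,4], [3,5], [3,6], [4,6], [5,6]
  2-simplices (6): [1,2,3], [1,2,6], [1,3,4], [2,5,6], [3,4,6], [3,5,6]

Hence C_0 ≅ Z^6, C_1 ≅ Z^12, C_2 ≅ Z^6.

∂_1: C_1 → C_0 sends each edge [p,q] (with p < q) to q − p. For instance
  ∂[2,6] = [6] − [2].
The 6×12 boundary matrix has rank 5 and Smith normal form diag(1,1,1,1,1).

The boundary map ∂_2: C_2 → C_1 sends each 2-simplex [p,q,r] to [q,r] − [p,r] + [p,q]. For instance
  ∂[3,4,6] = [4,6] − [3,6] + [3,4],
  ∂[3,5,6] = [5,6] − [3,6] + [3,5].
This gives a 12×6 integer matrix of rank 6; reducing to Smith normal form yields diagonal entries (1,1,1,1,1,1).

Now H_k = ker ∂_k / im ∂_{k+1}, so:

  H_0: rank C_0 − rank ∂_1 = 6 − 5 = 1, and the invariant factors of ∂_1 are all 1, so H_0 = Z.
  H_1: rank ker ∂_1 − rank ∂_2 = (12 − 5) − 6 = 1, and the invariant factors of ∂_2 are all 1, so H_1 = Z.
  H_2: rank ker ∂_2 − rank ∂_3 = (6 − 6) − 0 = 0, and there is no ∂_3, so H_2 = 0.

As a check, the Euler characteristic is 6 − 12 + 6 = 0, which agrees with 1 − 1 + 0 = 0.
(K is a triangulation of the cylinder S^1 x I.)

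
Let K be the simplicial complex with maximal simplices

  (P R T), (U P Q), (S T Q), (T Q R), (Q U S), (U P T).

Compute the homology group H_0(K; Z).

H_0 ≅ Z.

Take the total order P < Q < R < S < T < U on the vertex set. Then K (dimension 2) consists of the simplices:

  0-simplices (6): P, Q, R, S, T, U
  1-simplices (12): PQ, PR, PT, PU, QR, QS, QT, QU, RT, ST, SU, TU
  2-simplices (6): PQU, PRT, PTU, QRT, QST, QSU

giving chain groups C_0 ≅ Z^6, C_1 ≅ Z^12, C_2 ≅ Z^6.

The boundary map ∂_1: C_1 → C_0 maps an edge to its endpoints' difference, ∂[p,q] = q − p. For instance
  ∂QS = S − Q.
The 6×12 boundary matrix has rank 5 and Smith normal form diag(1,1,1,1,1).

Boundary ∂_2: C_2 → C_1 sends each 2-simplex [p,q,r] to [q,r] − [p,r] + [p,q]. For instance
  ∂PQU = QU − PU + PQ,
  ∂PTU = TU − PU + PT.
The 12×6 boundary matrix has rank 6 and Smith normal form diag(1,1,1,1,1,1).

Computing H_k = (kernel of ∂_k) / (image of ∂_{k+1}):

  H_0: rank C_0 − rank ∂_1 = 6 − 5 = 1, and the invariant factors of ∂_1 are all 1, so H_0 = Z.

(K is a triangulation of the cylinder S^1 x I.)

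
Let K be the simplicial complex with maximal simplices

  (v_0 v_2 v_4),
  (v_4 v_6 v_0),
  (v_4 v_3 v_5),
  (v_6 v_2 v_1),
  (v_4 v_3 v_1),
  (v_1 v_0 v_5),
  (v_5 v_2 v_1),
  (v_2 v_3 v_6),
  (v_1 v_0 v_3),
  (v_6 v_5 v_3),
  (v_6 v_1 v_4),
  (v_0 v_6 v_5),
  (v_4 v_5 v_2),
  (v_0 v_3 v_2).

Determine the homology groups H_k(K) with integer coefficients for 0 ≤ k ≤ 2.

We work with the vertex ordering v_0 < v_1 < v_2 < v_3 < v_4 < v_5 < v_6. The simplices of K, each written with vertices in increasing order, are:

  0-simplices (7): [v_0], [v_1], [v_2], [v_3], [v_4], [v_5], [v_6]
  1-simplices (21): (21 of them)
  2-simplices (14): (14 of them)

so the chain groups are C_0 ≅ Z^7, C_1 ≅ Z^21, C_2 ≅ Z^14.

∂_1: C_1 → C_0 maps an edge to its endpoints' difference, ∂[p,q] = q − p. For instance
  ∂[v_2,v_3] = [v_3] − [v_2].
This gives a 7×21 integer matrix of rank 6; reducing to Smith normal form yields diagonal entries (1,1,1,1,1,1).

∂_2: C_2 → C_1 sends each 2-simplex [p,q,r] to [q,r] − [p,r] + [p,q]. For instance
  ∂[v_1,v_4,v_6] = [v_4,v_6] − [v_1,v_6] + [v_1,v_4],
  ∂[v_0,v_4,v_6] = [v_4,v_6] − [v_0,v_6] + [v_0,v_4].
This gives a 21×14 integer matrix of rank 13; reducing to Smith normal form yields diagonal entries (1,1,1,1,1,1,1,1,1,1,1,1,1).

From H_k ≅ ker(∂_k) / im(∂_{k+1}) we obtain:

  H_0: rank C_0 − rank ∂_1 = 7 − 6 = 1, and the invariant factors of ∂_1 are all 1, so H_0 ≅ Z.
  H_1: rank ker ∂_1 − rank ∂_2 = (21 − 6) − 13 = 2, and the invariant factors of ∂_2 are all 1, so H_1 ≅ Z^2.
  H_2: rank ker ∂_2 − rank ∂_3 = (14 − 13) − 0 = 1, and there is no ∂_3, so H_2 ≅ Z.

(K is a triangulation of the torus T^2.)

H_0 ≅ Z,  H_1 ≅ Z^2,  H_2 ≅ Z.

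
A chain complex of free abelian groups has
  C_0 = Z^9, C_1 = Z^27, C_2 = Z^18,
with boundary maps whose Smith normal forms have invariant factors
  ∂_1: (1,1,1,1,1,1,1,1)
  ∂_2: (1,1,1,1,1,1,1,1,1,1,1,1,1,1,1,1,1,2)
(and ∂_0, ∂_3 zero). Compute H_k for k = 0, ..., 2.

H_0 = Z,  H_1 = Z ⊕ Z/2Z,  H_2 = 0.

H_0: b_0 = 9 − 0 − 8 = 1; torsion from ∂_1 factors > 1: none. So H_0 = Z.
H_1: b_1 = 27 − 8 − 18 = 1; torsion from ∂_2 factors > 1: [2]. So H_1 = Z ⊕ Z/2Z.
H_2: b_2 = 18 − 18 − 0 = 0; torsion from ∂_3 factors > 1: none. So H_2 = 0.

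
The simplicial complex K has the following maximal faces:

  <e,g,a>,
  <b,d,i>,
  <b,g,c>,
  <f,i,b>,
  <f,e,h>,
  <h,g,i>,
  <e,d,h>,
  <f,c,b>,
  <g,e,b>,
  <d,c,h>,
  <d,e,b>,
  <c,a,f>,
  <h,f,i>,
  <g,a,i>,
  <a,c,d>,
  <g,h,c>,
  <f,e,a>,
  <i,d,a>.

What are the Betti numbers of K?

Fix the vertex order a < b < c < d < e < f < g < h < i and write every simplex with vertices in increasing order. Then dim K = 2 and the simplices of K are:

  0-simplices (9): a, b, c, d, e, f, g, h, i
  1-simplices (27): ac, ad, ae, af, ag, ai, bc, bd, be, bf, bg, bi, cd, cf, cg, ch, de, dh, di, ef, eg, eh, fh, fi, gh, gi, hi
  2-simplices (18): acd, acf, adi, aef, aeg, agi, bcf, bcg, bde, bdi, beg, bfi, cdh, cgh, deh, efh, fhi, ghi

Hence C_0 ≅ Z^9, C_1 ≅ Z^27, C_2 ≅ Z^18.

∂_1: C_1 → C_0 sends each edge [p,q] (with p < q) to q − p. For instance
  ∂be = e − b.
As a 9×27 matrix over Z this has rank 8, with invariant factors (1,1,1,1,1,1,1,1).

The boundary map ∂_2: C_2 → C_1 acts by ∂[p,q,r] = [q,r] − [p,r] + [p,q]. For instance
  ∂acf = cf − af + ac,
  ∂bde = de − be + bd.
The resulting 27×18 matrix has rank 17, and its Smith normal form has invariant factors (1,1,1,1,1,1,1,1,1,1,1,1,1,1,1,1,1).

Reading off H_k = ker ∂_k / im ∂_{k+1}:

  H_0: rank C_0 − rank ∂_1 = 9 − 8 = 1, and the invariant factors of ∂_1 are all 1, so H_0 ≅ Z.
  H_1: rank ker ∂_1 − rank ∂_2 = (27 − 8) − 17 = 2, and the invariant factors of ∂_2 are all 1, so H_1 ≅ Z^2.
  H_2: rank ker ∂_2 − rank ∂_3 = (18 − 17) − 0 = 1, and there is no ∂_3, so H_2 ≅ Z.

As a check, the Euler characteristic is 9 − 27 + 18 = 0, which agrees with 1 − 2 + 1 = 0.

Hence the Betti numbers are b_0 = 1, b_1 = 2, b_2 = 1.

b_0 = 1, b_1 = 2, b_2 = 1.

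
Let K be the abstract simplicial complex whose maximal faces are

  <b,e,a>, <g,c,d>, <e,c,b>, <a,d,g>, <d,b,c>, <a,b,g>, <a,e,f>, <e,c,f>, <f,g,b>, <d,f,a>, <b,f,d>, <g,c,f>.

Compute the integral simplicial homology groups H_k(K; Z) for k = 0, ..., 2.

H_0 ≅ Z,  H_1 ≅ Z/2,  H_2 = 0.

Order the vertices as a < b < c < d < e < f < g. Listing each simplex with vertices in this order, K has dimension 2 with simplices:

  0-simplices (7): a, b, c, d, e, f, g
  1-simplices (18): ab, ad, ae, af, ag, bc, bd, be, bf, bg, cd, ce, cf, cg, df, dg, ef, fg
  2-simplices (12): abe, abg, adf, adg, aef, bcd, bce, bdf, bfg, cdg, cef, cfg

Hence C_0 ≅ Z^7, C_1 ≅ Z^18, C_2 ≅ Z^12.

∂_1: C_1 → C_0 sends each edge [p,q] (with p < q) to q − p.
The 7×18 boundary matrix has rank 6 and Smith normal form diag(1,1,1,1,1,1).

The boundary map ∂_2: C_2 → C_1 acts by ∂[p,q,r] = [q,r] − [p,r] + [p,q]. For instance
  ∂abe = be − ae + ab,
  ∂aef = ef − af + ae.
The 18×12 boundary matrix has rank 12 and Smith normal form diag(1,1,1,1,1,1,1,1,1,1,1,2).

Computing H_k = (kernel of ∂_k) / (image of ∂_{k+1}):

  H_0: rank C_0 − rank ∂_1 = 7 − 6 = 1, and the invariant factors of ∂_1 are all 1, so H_0 ≅ Z.
  H_1: rank ker ∂_1 − rank ∂_2 = (18 − 6) − 12 = 0, and ∂_2 has invariant factor 2 > 1, so H_1 ≅ Z/2.
  H_2: rank ker ∂_2 − rank ∂_3 = (12 − 12) − 0 = 0, and there is no ∂_3, so H_2 ≅ 0.

As a check, the Euler characteristic is 7 − 18 + 12 = 1, which agrees with 1 − 0 + 0 = 1.
(K is a triangulation of the real projective plane RP^2.)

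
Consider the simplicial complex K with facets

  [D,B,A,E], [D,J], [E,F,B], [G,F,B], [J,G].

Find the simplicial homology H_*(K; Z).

H_0 = Z,  H_1 = Z,  H_2 = 0,  H_3 = 0.

Fix the vertex order A < B < D < E < F < G < J and write every simplex with vertices in increasing order. Then dim K = 3 and the simplices of K are:

  0-simplices (7): A, B, D, E, F, G, J
  1-simplices (12): AB, AD, AE, BD, BE, BF, BG, DE, DJ, EF, FG, GJ
  2-simplices (6): ABD, ABE, ADE, BDE, BEF, BFG
  3-simplices (1): ABDE

so the chain groups are C_0 ≅ Z^7, C_1 ≅ Z^12, C_2 ≅ Z^6, C_3 ≅ Z^1.

Boundary ∂_1: C_1 → C_0 is given by ∂[p,q] = [q] − [p]. For instance
  ∂DJ = J − D.
The 7×12 boundary matrix has rank 6 and Smith normal form diag(1,1,1,1,1,1).

∂_2: C_2 → C_1 sends each 2-simplex [p,q,r] to [q,r] − [p,r] + [p,q]. For instance
  ∂ADE = DE − AE + AD,
  ∂BDE = DE − BE + BD.
The 12×6 boundary matrix has rank 5 and Smith normal form diag(1,1,1,1,1).

∂_3: C_3 → C_2 sends each 3-simplex σ to the alternating sum Σ_i (−1)^i (σ with its i-th vertex removed). For instance
  ∂ABDE = BDE − ADE + ABE − ABD.
This gives a 6×1 integer matrix of rank 1; reducing to Smith normal form yields diagonal entries (1).

Computing H_k = (kernel of ∂_k) / (image of ∂_{k+1}):

  H_0: rank C_0 − rank ∂_1 = 7 − 6 = 1, and the invariant factors of ∂_1 are all 1, so H_0 ≅ Z.
  H_1: rank ker ∂_1 − rank ∂_2 = (12 − 6) − 5 = 1, and the invariant factors of ∂_2 are all 1, so H_1 ≅ Z.
  H_2: rank ker ∂_2 − rank ∂_3 = (6 − 5) − 1 = 0, and the invariant factors of ∂_3 are all 1, so H_2 ≅ 0.
  H_3: rank ker ∂_3 − rank ∂_4 = (1 − 1) − 0 = 0, and there is no ∂_4, so H_3 ≅ 0.

As a check, the Euler characteristic is 7 − 12 + 6 − 1 = 0, which agrees with 1 − 1 + 0 − 0 = 0.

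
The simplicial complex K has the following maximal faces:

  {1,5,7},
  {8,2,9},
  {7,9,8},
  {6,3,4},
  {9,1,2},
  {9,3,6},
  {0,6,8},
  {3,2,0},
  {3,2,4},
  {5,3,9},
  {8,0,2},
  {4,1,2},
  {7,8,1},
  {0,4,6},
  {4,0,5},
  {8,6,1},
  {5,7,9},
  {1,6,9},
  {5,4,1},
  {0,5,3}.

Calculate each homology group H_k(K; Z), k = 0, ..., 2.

H_0 = Z,  H_1 = Z ⊕ Z_2,  H_2 = 0.

Take the total order 0 < 1 < 2 < 3 < 4 < 5 < 6 < 7 < 8 < 9 on the vertex set. Then K (dimension 2) consists of the simplices:

  0-simplices (10): [0], [1], [2], [3], [4], [5], [6], [7], [8], [9]
  1-simplices (30): (30 of them)
  2-simplices (20): (20 of them)

so the chain groups are C_0 ≅ Z^10, C_1 ≅ Z^30, C_2 ≅ Z^20.

Boundary ∂_1: C_1 → C_0 is given by ∂[p,q] = [q] − [p]. For instance
  ∂[4,5] = [5] − [4].
The resulting 10×30 matrix has rank 9, and its Smith normal form has invariant factors (1,1,1,1,1,1,1,1,1).

The boundary map ∂_2: C_2 → C_1 maps a triangle to the signed sum of its edges. For instance
  ∂[0,6,8] = [6,8] − [0,8] + [0,6],
  ∂[1,6,8] = [6,8] − [1,8] + [1,6].
The resulting 30×20 matrix has rank 20, and its Smith normal form has invariant factors (1,1,1,1,1,1,1,1,1,1,1,1,1,1,1,1,1,1,1,2).

Reading off H_k = ker ∂_k / im ∂_{k+1}:

  H_0: rank C_0 − rank ∂_1 = 10 − 9 = 1, and the invariant factors of ∂_1 are all 1, so H_0 = Z.
  H_1: rank ker ∂_1 − rank ∂_2 = (30 − 9) − 20 = 1, and ∂_2 has invariant factor 2 > 1, so H_1 = Z ⊕ Z_2.
  H_2: rank ker ∂_2 − rank ∂_3 = (20 − 20) − 0 = 0, and there is no ∂_3, so H_2 = 0.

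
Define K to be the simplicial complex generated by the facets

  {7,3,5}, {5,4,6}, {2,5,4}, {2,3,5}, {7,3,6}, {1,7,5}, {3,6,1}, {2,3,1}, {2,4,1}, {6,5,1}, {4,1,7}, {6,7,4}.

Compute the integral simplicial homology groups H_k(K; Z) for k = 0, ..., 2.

We work with the vertex ordering 1 < 2 < 3 < 4 < 5 < 6 < 7. The simplices of K, each written with vertices in increasing order, are:

  0-simplices (7): [1], [2], [3], [4], [5], [6], [7]
  1-simplices (18): [1,2], [1,3], [1,4], [1,5], [1,6], [1,7], [2,3], [2,4], [2,5], [3,5], [3,6], [3,7], [4,5], [4,6], [4,7], [5,6], [5,7], [6,7]
  2-simplices (12): [1,2,3], [1,2,4], [1,3,6], [1,4,7], [1,5,6], [1,5,7], [2,3,5], [2,4,5], [3,5,7], [3,6,7], [4,5,6], [4,6,7]

giving chain groups C_0 ≅ Z^7, C_1 ≅ Z^18, C_2 ≅ Z^12.

Boundary ∂_1: C_1 → C_0 is given by ∂[p,q] = [q] − [p]. For instance
  ∂[1,3] = [3] − [1].
This gives a 7×18 integer matrix of rank 6; reducing to Smith normal form yields diagonal entries (1,1,1,1,1,1).

∂_2: C_2 → C_1 maps a triangle to the signed sum of its edges. For instance
  ∂[1,4,7] = [4,7] − [1,7] + [1,4],
  ∂[4,6,7] = [6,7] − [4,7] + [4,6].
This gives a 18×12 integer matrix of rank 12; reducing to Smith normal form yields diagonal entries (1,1,1,1,1,1,1,1,1,1,1,2).

Now H_k = ker ∂_k / im ∂_{k+1}, so:

  H_0: rank C_0 − rank ∂_1 = 7 − 6 = 1, and the invariant factors of ∂_1 are all 1, so H_0 = Z.
  H_1: rank ker ∂_1 − rank ∂_2 = (18 − 6) − 12 = 0, and ∂_2 has invariant factor 2 > 1, so H_1 = Z_2.
  H_2: rank ker ∂_2 − rank ∂_3 = (12 − 12) − 0 = 0, and there is no ∂_3, so H_2 = 0.

As a check, the Euler characteristic is 7 − 18 + 12 = 1, which agrees with 1 − 0 + 0 = 1.
(K is a triangulation of the real projective plane RP^2.)

H_0 ≅ Z,  H_1 ≅ Z_2,  H_2 = 0.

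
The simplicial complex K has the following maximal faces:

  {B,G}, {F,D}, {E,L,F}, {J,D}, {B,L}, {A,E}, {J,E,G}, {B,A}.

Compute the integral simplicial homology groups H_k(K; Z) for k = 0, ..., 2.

H_0 = Z,  H_1 = Z^3,  H_2 = 0.

We work with the vertex ordering A < B < D < E < F < G < J < L. The simplices of K, each written with vertices in increasing order, are:

  0-simplices (8): A, B, D, E, F, G, J, L
  1-simplices (12): AB, AE, BG, BL, DF, DJ, EF, EG, EJ, EL, FL, GJ
  2-simplices (2): EFL, EGJ

so the chain groups are C_0 ≅ Z^8, C_1 ≅ Z^12, C_2 ≅ Z^2.

The boundary map ∂_1: C_1 → C_0 is given by ∂[p,q] = [q] − [p]. For instance
  ∂DJ = J − D.
As a 8×12 matrix over Z this has rank 7, with invariant factors (1,1,1,1,1,1,1).

Boundary ∂_2: C_2 → C_1 maps a triangle to the signed sum of its edges. For instance
  ∂EFL = FL − EL + EF,
  ∂EGJ = GJ − EJ + EG.
The resulting 12×2 matrix has rank 2, and its Smith normal form has invariant factors (1,1).

Reading off H_k = ker ∂_k / im ∂_{k+1}:

  H_0: rank C_0 − rank ∂_1 = 8 − 7 = 1, and the invariant factors of ∂_1 are all 1, so H_0 = Z.
  H_1: rank ker ∂_1 − rank ∂_2 = (12 − 7) − 2 = 3, and the invariant factors of ∂_2 are all 1, so H_1 = Z^3.
  H_2: rank ker ∂_2 − rank ∂_3 = (2 − 2) − 0 = 0, and there is no ∂_3, so H_2 = 0.

As a check, the Euler characteristic is 8 − 12 + 2 = -2, which agrees with 1 − 3 + 0 = -2.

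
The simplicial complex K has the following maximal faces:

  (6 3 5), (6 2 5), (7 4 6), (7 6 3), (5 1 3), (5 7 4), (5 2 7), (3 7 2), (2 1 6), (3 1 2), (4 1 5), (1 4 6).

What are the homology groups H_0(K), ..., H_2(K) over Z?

H_0 ≅ Z,  H_1 ≅ Z/2,  H_2 = 0.

Fix the vertex order 1 < 2 < 3 < 4 < 5 < 6 < 7 and write every simplex with vertices in increasing order. Then dim K = 2 and the simplices of K are:

  0-simplices (7): [1], [2], [3], [4], [5], [6], [7]
  1-simplices (18): [1,2], [1,3], [1,4], [1,5], [1,6], [2,3], [2,5], [2,6], [2,7], [3,5], [3,6], [3,7], [4,5], [4,6], [4,7], [5,6], [5,7], [6,7]
  2-simplices (12): [1,2,3], [1,2,6], [1,3,5], [1,4,5], [1,4,6], [2,3,7], [2,5,6], [2,5,7], [3,5,6], [3,6,7], [4,5,7], [4,6,7]

Hence C_0 ≅ Z^7, C_1 ≅ Z^18, C_2 ≅ Z^12.

Boundary ∂_1: C_1 → C_0 sends each edge [p,q] (with p < q) to q − p.
As a 7×18 matrix over Z this has rank 6, with invariant factors (1,1,1,1,1,1).

Boundary ∂_2: C_2 → C_1 sends each 2-simplex [p,q,r] to [q,r] − [p,r] + [p,q]. For instance
  ∂[4,6,7] = [6,7] − [4,7] + [4,6],
  ∂[1,4,5] = [4,5] − [1,5] + [1,4].
The 18×12 boundary matrix has rank 12 and Smith normal form diag(1,1,1,1,1,1,1,1,1,1,1,2).

Computing H_k = (kernel of ∂_k) / (image of ∂_{k+1}):

  H_0: rank C_0 − rank ∂_1 = 7 − 6 = 1, and the invariant factors of ∂_1 are all 1, so H_0 ≅ Z.
  H_1: rank ker ∂_1 − rank ∂_2 = (18 − 6) − 12 = 0, and ∂_2 has invariant factor 2 > 1, so H_1 ≅ Z/2.
  H_2: rank ker ∂_2 − rank ∂_3 = (12 − 12) − 0 = 0, and there is no ∂_3, so H_2 ≅ 0.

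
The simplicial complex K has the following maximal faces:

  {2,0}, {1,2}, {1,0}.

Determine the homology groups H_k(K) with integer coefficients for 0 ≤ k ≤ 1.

We work with the vertex ordering 0 < 1 < 2. The simplices of K, each written with vertices in increasing order, are:

  0-simplices (3): [0], [1], [2]
  1-simplices (3): [0,1], [0,2], [1,2]

Hence C_0 ≅ Z^3, C_1 ≅ Z^3.

The boundary map ∂_1: C_1 → C_0 maps an edge to its endpoints' difference, ∂[p,q] = q − p. For instance
  ∂[0,2] = [2] − [0].
As a 3×3 matrix over Z this has rank 2, with invariant factors (1,1).

Reading off H_k = ker ∂_k / im ∂_{k+1}:

  H_0: rank C_0 − rank ∂_1 = 3 − 2 = 1, and the invariant factors of ∂_1 are all 1, so H_0 = Z.
  H_1: rank ker ∂_1 − rank ∂_2 = (3 − 2) − 0 = 1, and there is no ∂_2, so H_1 = Z.

As a check, the Euler characteristic is 3 − 3 = 0, which agrees with 1 − 1 = 0.

H_0 ≅ Z,  H_1 ≅ Z.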